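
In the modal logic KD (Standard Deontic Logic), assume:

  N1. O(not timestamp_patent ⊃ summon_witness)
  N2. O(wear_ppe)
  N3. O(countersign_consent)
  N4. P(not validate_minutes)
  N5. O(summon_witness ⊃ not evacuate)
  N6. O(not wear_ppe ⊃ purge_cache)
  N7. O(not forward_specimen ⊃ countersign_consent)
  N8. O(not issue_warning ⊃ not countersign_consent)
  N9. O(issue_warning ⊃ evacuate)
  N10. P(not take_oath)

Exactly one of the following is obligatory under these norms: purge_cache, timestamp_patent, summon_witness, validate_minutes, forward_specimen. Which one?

timestamp_patent

From premise 3 we have O(countersign_consent).
Premise 8, O(not issue_warning ⊃ not countersign_consent), contraposes to O(countersign_consent ⊃ issue_warning); with O(countersign_consent) we get O(issue_warning).
Applying K to premise 9 (O(issue_warning ⊃ evacuate)) and O(issue_warning) yields O(evacuate).
The contrapositive of premise 5 (O(summon_witness ⊃ not evacuate)) is O(evacuate ⊃ not summon_witness), and O(evacuate) is already established, so O(not summon_witness).
Premise 1 is O(not timestamp_patent ⊃ summon_witness); contrapositively O(not summon_witness ⊃ timestamp_patent). Since O(not summon_witness) holds, K gives O(timestamp_patent).
So O(timestamp_patent) holds — timestamp_patent is obligatory. None of the other listed options is made obligatory by any chain of premises.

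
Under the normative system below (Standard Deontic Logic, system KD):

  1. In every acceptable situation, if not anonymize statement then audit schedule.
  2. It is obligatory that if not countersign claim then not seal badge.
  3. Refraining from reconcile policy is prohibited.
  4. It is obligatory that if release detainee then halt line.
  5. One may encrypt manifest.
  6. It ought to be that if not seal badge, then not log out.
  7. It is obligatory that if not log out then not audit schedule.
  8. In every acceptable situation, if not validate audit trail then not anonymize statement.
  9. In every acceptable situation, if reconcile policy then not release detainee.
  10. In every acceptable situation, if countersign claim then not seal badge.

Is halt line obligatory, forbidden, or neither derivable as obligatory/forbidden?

Premise 4 is O(release_detainee → halt_line), but O(release_detainee) is not derivable from the premises, so it does not yield O(halt_line).
No premise or chain of K-axiom applications forces O(halt_line), and none forces O(¬halt_line). So halt_line is neither obligatory nor forbidden under these norms.

Neither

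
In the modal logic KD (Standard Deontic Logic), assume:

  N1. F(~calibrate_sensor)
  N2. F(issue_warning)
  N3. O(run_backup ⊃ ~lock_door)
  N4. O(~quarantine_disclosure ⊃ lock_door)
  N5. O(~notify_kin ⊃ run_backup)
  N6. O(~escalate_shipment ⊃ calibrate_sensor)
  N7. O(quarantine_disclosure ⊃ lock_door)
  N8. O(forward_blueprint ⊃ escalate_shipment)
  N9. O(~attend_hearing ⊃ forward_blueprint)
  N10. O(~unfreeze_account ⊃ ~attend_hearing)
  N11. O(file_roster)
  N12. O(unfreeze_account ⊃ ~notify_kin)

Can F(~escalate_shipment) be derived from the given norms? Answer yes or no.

Yes

Premises 7 and 4 are O(quarantine_disclosure ⊃ lock_door) and O(~quarantine_disclosure ⊃ lock_door); every ideal world satisfies quarantine_disclosure or ~quarantine_disclosure, so in either case lock_door holds — hence O(lock_door).
Premise 3, O(run_backup ⊃ ~lock_door), contraposes to O(lock_door ⊃ ~run_backup); with O(lock_door) we get O(~run_backup).
Premise 5, O(~notify_kin ⊃ run_backup), contraposes to O(~run_backup ⊃ notify_kin); with O(~run_backup) we get O(notify_kin).
Premise 12 is O(unfreeze_account ⊃ ~notify_kin); contrapositively O(notify_kin ⊃ ~unfreeze_account). Since O(notify_kin) holds, K gives O(~unfreeze_account).
Applying K to premise 10 (O(~unfreeze_account ⊃ ~attend_hearing)) and O(~unfreeze_account) yields O(~attend_hearing).
Premise 9 is O(~attend_hearing ⊃ forward_blueprint); since O(~attend_hearing), deontic closure gives O(forward_blueprint).
Applying K to premise 8 (O(forward_blueprint ⊃ escalate_shipment)) and O(forward_blueprint) yields O(escalate_shipment).
Premises 1, 2, 6, 11 do not contribute to this derivation.
So O(escalate_shipment) holds, i.e. F(~escalate_shipment). The claim follows.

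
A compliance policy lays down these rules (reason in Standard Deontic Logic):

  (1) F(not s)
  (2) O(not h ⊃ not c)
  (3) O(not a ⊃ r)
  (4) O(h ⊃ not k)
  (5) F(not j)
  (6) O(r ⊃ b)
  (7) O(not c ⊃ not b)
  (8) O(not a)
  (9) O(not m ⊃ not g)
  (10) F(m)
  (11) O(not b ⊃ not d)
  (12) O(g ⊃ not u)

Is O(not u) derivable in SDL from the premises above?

No

Premise 12 is O(g ⊃ not u), but O(g) is not derivable from the premises, so it does not yield O(not u).
No other premise forces O(not u). An ideal world satisfying every premise can still have not u false, so O(not u) is not derivable.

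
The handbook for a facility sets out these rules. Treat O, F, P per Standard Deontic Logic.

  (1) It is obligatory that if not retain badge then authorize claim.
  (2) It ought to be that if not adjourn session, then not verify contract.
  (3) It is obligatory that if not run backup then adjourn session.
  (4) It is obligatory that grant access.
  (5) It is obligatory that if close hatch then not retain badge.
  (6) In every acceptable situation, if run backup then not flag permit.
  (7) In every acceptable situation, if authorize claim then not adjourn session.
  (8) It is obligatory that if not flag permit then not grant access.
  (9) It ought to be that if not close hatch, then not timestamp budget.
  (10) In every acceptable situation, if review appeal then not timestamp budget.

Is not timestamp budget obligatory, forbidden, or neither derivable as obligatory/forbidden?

Obligatory

Premise 4 states O(grant_access) outright.
The contrapositive of premise 8 (O(¬flag_permit → ¬grant_access)) is O(grant_access → flag_permit), and O(grant_access) is already established, so O(flag_permit).
Premise 6 is O(run_backup → ¬flag_permit); contrapositively O(flag_permit → ¬run_backup). Since O(flag_permit) holds, K gives O(¬run_backup).
Premise 3 is O(¬run_backup → adjourn_session); since O(¬run_backup), deontic closure gives O(adjourn_session).
The contrapositive of premise 7 (O(authorize_claim → ¬adjourn_session)) is O(adjourn_session → ¬authorize_claim), and O(adjourn_session) is already established, so O(¬authorize_claim).
Premise 1 is O(¬retain_badge → authorize_claim); contrapositively O(¬authorize_claim → retain_badge). Since O(¬authorize_claim) holds, K gives O(retain_badge).
Premise 5 is O(close_hatch → ¬retain_badge); contrapositively O(retain_badge → ¬close_hatch). Since O(retain_badge) holds, K gives O(¬close_hatch).
Premise 9 is O(¬close_hatch → ¬timestamp_budget); since O(¬close_hatch), deontic closure gives O(¬timestamp_budget).
Premises 2, 10 do not contribute to this derivation.
Hence ¬timestamp_budget is obligatory.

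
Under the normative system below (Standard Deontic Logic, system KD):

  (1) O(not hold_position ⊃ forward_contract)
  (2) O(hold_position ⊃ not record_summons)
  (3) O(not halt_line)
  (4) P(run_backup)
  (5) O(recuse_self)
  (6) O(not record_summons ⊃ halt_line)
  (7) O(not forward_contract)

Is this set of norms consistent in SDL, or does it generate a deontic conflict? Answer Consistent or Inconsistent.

Premise 7 states O(not forward_contract) outright.
Premise 1, O(not hold_position ⊃ forward_contract), contraposes to O(not forward_contract ⊃ hold_position); with O(not forward_contract) we get O(hold_position).
With premise 2, O(hold_position ⊃ not record_summons), the K-axiom yields O(not record_summons).
Premise 6 is O(not record_summons ⊃ halt_line); since O(not record_summons), deontic closure gives O(halt_line).
But premise 3 directly asserts O(not halt_line).
We now have both O(halt_line) and O(not halt_line) — halt_line is simultaneously obligatory and forbidden, violating the D-axiom.

Inconsistent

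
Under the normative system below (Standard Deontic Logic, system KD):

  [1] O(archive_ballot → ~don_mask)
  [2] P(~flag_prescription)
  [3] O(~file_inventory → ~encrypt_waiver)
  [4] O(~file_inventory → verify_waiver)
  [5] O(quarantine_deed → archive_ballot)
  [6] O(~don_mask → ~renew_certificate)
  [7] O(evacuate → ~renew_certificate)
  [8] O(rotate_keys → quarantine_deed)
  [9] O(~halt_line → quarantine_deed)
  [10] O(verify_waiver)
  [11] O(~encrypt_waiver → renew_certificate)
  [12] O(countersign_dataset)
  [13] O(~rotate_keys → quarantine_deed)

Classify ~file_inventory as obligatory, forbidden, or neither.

Premises 8 and 13 cover both cases: O(rotate_keys → quarantine_deed) and O(~rotate_keys → quarantine_deed). Since rotate_keys ∨ ~rotate_keys is a tautology, O(quarantine_deed) follows.
Applying K to premise 5 (O(quarantine_deed → archive_ballot)) and O(quarantine_deed) yields O(archive_ballot).
Premise 1 is O(archive_ballot → ~don_mask); since O(archive_ballot), deontic closure gives O(~don_mask).
From O(~don_mask) and premise 6, O(~don_mask → ~renew_certificate), we obtain O(~renew_certificate).
The contrapositive of premise 11 (O(~encrypt_waiver → renew_certificate)) is O(~renew_certificate → encrypt_waiver), and O(~renew_certificate) is already established, so O(encrypt_waiver).
The contrapositive of premise 3 (O(~file_inventory → ~encrypt_waiver)) is O(encrypt_waiver → file_inventory), and O(encrypt_waiver) is already established, so O(file_inventory).
Premises 2, 4, 7, 9, 10, 12 do not contribute to this derivation.
Thus O(file_inventory), which is F(~file_inventory): ~file_inventory is forbidden.

Forbidden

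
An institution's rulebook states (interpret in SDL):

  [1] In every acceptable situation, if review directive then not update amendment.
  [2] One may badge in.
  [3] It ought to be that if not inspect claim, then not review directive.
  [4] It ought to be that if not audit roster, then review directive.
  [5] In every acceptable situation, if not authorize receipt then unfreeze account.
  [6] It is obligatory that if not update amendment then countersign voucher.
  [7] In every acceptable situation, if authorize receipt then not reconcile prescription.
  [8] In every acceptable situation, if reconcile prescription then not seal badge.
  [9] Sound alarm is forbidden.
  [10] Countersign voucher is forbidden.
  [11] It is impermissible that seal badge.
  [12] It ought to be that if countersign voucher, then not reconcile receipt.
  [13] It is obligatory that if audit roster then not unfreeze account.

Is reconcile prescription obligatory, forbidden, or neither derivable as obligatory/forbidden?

Premise 10 is F(countersign_voucher), i.e. O(¬countersign_voucher).
Premise 6, O(¬update_amendment → countersign_voucher), contraposes to O(¬countersign_voucher → update_amendment); with O(¬countersign_voucher) we get O(update_amendment).
The contrapositive of premise 1 (O(review_directive → ¬update_amendment)) is O(update_amendment → ¬review_directive), and O(update_amendment) is already established, so O(¬review_directive).
The contrapositive of premise 4 (O(¬audit_roster → review_directive)) is O(¬review_directive → audit_roster), and O(¬review_directive) is already established, so O(audit_roster).
Applying K to premise 13 (O(audit_roster → ¬unfreeze_account)) and O(audit_roster) yields O(¬unfreeze_account).
Premise 5 is O(¬authorize_receipt → unfreeze_account); contrapositively O(¬unfreeze_account → authorize_receipt). Since O(¬unfreeze_account) holds, K gives O(authorize_receipt).
Premise 7 is O(authorize_receipt → ¬reconcile_prescription); since O(authorize_receipt), deontic closure gives O(¬reconcile_prescription).
Premises 2, 3, 8, 9, 11, 12 do not contribute to this derivation.
Thus O(¬reconcile_prescription), which is F(reconcile_prescription): reconcile_prescription is forbidden.

Forbidden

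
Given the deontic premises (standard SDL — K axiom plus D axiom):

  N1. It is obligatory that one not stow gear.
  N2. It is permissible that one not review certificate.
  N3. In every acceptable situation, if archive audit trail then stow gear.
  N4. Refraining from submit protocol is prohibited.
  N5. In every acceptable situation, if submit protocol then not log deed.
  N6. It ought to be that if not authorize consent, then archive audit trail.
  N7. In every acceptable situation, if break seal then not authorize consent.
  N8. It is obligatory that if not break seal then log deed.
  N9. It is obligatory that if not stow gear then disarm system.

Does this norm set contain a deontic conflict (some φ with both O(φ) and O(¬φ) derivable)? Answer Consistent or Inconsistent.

Inconsistent

Premise 4 is F(¬submit_protocol), i.e. O(submit_protocol).
From O(submit_protocol) and premise 5, O(submit_protocol → ¬log_deed), we obtain O(¬log_deed).
Premise 8, O(¬break_seal → log_deed), contraposes to O(¬log_deed → break_seal); with O(¬log_deed) we get O(break_seal).
From O(break_seal) and premise 7, O(break_seal → ¬authorize_consent), we obtain O(¬authorize_consent).
Applying K to premise 6 (O(¬authorize_consent → archive_audit_trail)) and O(¬authorize_consent) yields O(archive_audit_trail).
With premise 3, O(archive_audit_trail → stow_gear), the K-axiom yields O(stow_gear).
But premise 1 directly asserts O(¬stow_gear).
We now have both O(stow_gear) and O(¬stow_gear) — stow_gear is simultaneously obligatory and forbidden, violating the D-axiom.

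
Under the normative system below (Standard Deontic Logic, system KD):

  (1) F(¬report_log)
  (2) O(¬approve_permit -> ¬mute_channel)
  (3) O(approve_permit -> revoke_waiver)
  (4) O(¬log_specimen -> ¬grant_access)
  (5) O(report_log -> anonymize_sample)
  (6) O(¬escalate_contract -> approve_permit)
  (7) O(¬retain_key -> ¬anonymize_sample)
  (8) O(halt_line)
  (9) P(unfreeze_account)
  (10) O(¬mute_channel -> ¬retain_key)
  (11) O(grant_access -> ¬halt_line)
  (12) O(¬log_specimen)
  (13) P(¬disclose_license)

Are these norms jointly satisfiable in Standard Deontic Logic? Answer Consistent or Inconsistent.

Premise 11 is O(grant_access -> ¬halt_line), but O(grant_access) is not derivable from the premises, so it does not yield O(¬halt_line).
So O(¬halt_line) is not derivable, and the apparent clash with O(halt_line) does not arise.
A world satisfying every obligation exists (e.g. anonymize_sample=true, approve_permit=true, disclose_license=false, escalate_contract=false, grant_access=false, halt_line=true, log_specimen=false, mute_channel=true, report_log=true, retain_key=true, revoke_waiver=true, unfreeze_account=false); no atom is both obligatory and forbidden, so the set is consistent.

Consistent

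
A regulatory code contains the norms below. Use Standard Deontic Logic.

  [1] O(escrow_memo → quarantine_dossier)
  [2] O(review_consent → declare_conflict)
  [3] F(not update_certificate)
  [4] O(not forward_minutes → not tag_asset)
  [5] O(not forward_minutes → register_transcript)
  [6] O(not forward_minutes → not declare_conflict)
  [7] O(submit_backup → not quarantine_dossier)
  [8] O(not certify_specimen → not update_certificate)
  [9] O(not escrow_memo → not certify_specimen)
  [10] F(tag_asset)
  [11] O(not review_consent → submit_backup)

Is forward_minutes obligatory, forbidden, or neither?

Obligatory

Premise 3, F(not update_certificate), is equivalent to O(update_certificate).
The contrapositive of premise 8 (O(not certify_specimen → not update_certificate)) is O(update_certificate → certify_specimen), and O(update_certificate) is already established, so O(certify_specimen).
The contrapositive of premise 9 (O(not escrow_memo → not certify_specimen)) is O(certify_specimen → escrow_memo), and O(certify_specimen) is already established, so O(escrow_memo).
With premise 1, O(escrow_memo → quarantine_dossier), the K-axiom yields O(quarantine_dossier).
The contrapositive of premise 7 (O(submit_backup → not quarantine_dossier)) is O(quarantine_dossier → not submit_backup), and O(quarantine_dossier) is already established, so O(not submit_backup).
Premise 11, O(not review_consent → submit_backup), contraposes to O(not submit_backup → review_consent); with O(not submit_backup) we get O(review_consent).
From O(review_consent) and premise 2, O(review_consent → declare_conflict), we obtain O(declare_conflict).
The contrapositive of premise 6 (O(not forward_minutes → not declare_conflict)) is O(declare_conflict → forward_minutes), and O(declare_conflict) is already established, so O(forward_minutes).
Premises 4, 5, 10 do not contribute to this derivation.
Hence forward_minutes is obligatory.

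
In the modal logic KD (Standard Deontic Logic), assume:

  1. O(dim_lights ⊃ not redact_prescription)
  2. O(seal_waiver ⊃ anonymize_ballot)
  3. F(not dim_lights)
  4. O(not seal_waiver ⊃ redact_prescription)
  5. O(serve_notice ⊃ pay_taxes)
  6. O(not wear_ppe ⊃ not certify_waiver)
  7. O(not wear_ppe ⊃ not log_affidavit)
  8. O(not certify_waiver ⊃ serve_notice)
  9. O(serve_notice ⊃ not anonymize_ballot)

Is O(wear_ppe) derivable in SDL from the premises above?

Yes

Premise 3 is F(not dim_lights), i.e. O(dim_lights).
From O(dim_lights) and premise 1, O(dim_lights ⊃ not redact_prescription), we obtain O(not redact_prescription).
Premise 4, O(not seal_waiver ⊃ redact_prescription), contraposes to O(not redact_prescription ⊃ seal_waiver); with O(not redact_prescription) we get O(seal_waiver).
Applying K to premise 2 (O(seal_waiver ⊃ anonymize_ballot)) and O(seal_waiver) yields O(anonymize_ballot).
The contrapositive of premise 9 (O(serve_notice ⊃ not anonymize_ballot)) is O(anonymize_ballot ⊃ not serve_notice), and O(anonymize_ballot) is already established, so O(not serve_notice).
Premise 8, O(not certify_waiver ⊃ serve_notice), contraposes to O(not serve_notice ⊃ certify_waiver); with O(not serve_notice) we get O(certify_waiver).
Premise 6 is O(not wear_ppe ⊃ not certify_waiver); contrapositively O(certify_waiver ⊃ wear_ppe). Since O(certify_waiver) holds, K gives O(wear_ppe).
Premises 5, 7 do not contribute to this derivation.
So O(wear_ppe) follows.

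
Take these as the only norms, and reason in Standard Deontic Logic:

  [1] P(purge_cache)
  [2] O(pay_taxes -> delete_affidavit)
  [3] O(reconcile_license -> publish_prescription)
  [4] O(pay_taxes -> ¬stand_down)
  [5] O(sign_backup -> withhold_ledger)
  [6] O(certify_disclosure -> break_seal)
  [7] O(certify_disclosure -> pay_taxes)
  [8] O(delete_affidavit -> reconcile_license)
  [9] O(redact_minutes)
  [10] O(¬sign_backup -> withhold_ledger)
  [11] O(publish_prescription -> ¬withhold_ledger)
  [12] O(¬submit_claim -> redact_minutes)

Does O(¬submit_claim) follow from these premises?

No

Premise 12 is O(¬submit_claim -> redact_minutes); even if O(redact_minutes) held, inferring O(¬submit_claim) would be affirming the consequent — invalid.
No other premise forces O(¬submit_claim). An ideal world satisfying every premise can still have ¬submit_claim false, so O(¬submit_claim) is not derivable.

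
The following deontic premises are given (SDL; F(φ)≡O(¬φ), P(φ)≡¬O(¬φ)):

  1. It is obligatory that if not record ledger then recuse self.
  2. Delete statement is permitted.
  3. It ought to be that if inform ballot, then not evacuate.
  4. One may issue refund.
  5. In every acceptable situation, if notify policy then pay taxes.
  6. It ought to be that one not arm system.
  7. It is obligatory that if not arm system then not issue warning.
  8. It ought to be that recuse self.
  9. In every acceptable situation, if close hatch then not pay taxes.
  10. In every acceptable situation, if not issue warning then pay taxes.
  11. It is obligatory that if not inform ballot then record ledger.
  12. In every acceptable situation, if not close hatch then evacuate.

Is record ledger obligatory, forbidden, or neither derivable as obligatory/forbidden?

From premise 6 we have O(¬arm_system).
From O(¬arm_system) and premise 7, O(¬arm_system → ¬issue_warning), we obtain O(¬issue_warning).
With premise 10, O(¬issue_warning → pay_taxes), the K-axiom yields O(pay_taxes).
Premise 9 is O(close_hatch → ¬pay_taxes); contrapositively O(pay_taxes → ¬close_hatch). Since O(pay_taxes) holds, K gives O(¬close_hatch).
With premise 12, O(¬close_hatch → evacuate), the K-axiom yields O(evacuate).
Premise 3, O(inform_ballot → ¬evacuate), contraposes to O(evacuate → ¬inform_ballot); with O(evacuate) we get O(¬inform_ballot).
With premise 11, O(¬inform_ballot → record_ledger), the K-axiom yields O(record_ledger).
Premises 1, 2, 4, 5, 8 do not contribute to this derivation.
Hence record_ledger is obligatory.

Obligatory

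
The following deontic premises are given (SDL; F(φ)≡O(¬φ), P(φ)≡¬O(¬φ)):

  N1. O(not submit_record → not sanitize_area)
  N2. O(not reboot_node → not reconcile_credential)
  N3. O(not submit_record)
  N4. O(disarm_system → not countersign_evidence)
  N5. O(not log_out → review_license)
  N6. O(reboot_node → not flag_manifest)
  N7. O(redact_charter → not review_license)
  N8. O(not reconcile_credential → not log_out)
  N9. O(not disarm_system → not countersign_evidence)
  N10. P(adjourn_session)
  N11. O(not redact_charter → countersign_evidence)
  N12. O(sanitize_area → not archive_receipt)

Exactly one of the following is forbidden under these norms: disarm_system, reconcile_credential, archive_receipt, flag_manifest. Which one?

By case analysis on disarm_system: premise 4 gives O(disarm_system → not countersign_evidence) and premise 9 gives O(not disarm_system → not countersign_evidence), so O(not countersign_evidence) either way.
Premise 11 is O(not redact_charter → countersign_evidence); contrapositively O(not countersign_evidence → redact_charter). Since O(not countersign_evidence) holds, K gives O(redact_charter).
With premise 7, O(redact_charter → not review_license), the K-axiom yields O(not review_license).
Premise 5, O(not log_out → review_license), contraposes to O(not review_license → log_out); with O(not review_license) we get O(log_out).
The contrapositive of premise 8 (O(not reconcile_credential → not log_out)) is O(log_out → reconcile_credential), and O(log_out) is already established, so O(reconcile_credential).
Premise 2, O(not reboot_node → not reconcile_credential), contraposes to O(reconcile_credential → reboot_node); with O(reconcile_credential) we get O(reboot_node).
With premise 6, O(reboot_node → not flag_manifest), the K-axiom yields O(not flag_manifest).
So O(not flag_manifest) holds, i.e. flag_manifest is forbidden. None of the other listed options is forbidden under the premises.

flag_manifest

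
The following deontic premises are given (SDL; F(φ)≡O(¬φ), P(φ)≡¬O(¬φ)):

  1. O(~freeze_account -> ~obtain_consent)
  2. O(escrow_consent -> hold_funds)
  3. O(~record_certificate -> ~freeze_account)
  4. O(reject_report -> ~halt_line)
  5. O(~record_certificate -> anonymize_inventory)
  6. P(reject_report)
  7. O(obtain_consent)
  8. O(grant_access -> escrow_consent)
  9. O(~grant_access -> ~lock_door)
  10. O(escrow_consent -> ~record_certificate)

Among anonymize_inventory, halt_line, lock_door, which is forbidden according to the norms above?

lock_door

Premise 7 states O(obtain_consent) outright.
The contrapositive of premise 1 (O(~freeze_account -> ~obtain_consent)) is O(obtain_consent -> freeze_account), and O(obtain_consent) is already established, so O(freeze_account).
Premise 3, O(~record_certificate -> ~freeze_account), contraposes to O(freeze_account -> record_certificate); with O(freeze_account) we get O(record_certificate).
The contrapositive of premise 10 (O(escrow_consent -> ~record_certificate)) is O(record_certificate -> ~escrow_consent), and O(record_certificate) is already established, so O(~escrow_consent).
Premise 8 is O(grant_access -> escrow_consent); contrapositively O(~escrow_consent -> ~grant_access). Since O(~escrow_consent) holds, K gives O(~grant_access).
Premise 9 is O(~grant_access -> ~lock_door); since O(~grant_access), deontic closure gives O(~lock_door).
So O(~lock_door) holds, i.e. lock_door is forbidden. None of the other listed options is forbidden under the premises.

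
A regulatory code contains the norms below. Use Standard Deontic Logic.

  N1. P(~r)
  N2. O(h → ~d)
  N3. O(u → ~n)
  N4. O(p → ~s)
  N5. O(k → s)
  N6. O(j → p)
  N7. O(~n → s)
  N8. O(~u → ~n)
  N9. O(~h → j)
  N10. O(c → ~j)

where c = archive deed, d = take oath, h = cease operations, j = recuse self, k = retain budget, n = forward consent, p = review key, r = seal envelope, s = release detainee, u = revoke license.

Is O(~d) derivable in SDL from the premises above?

Yes

Premises 8 and 3 cover both cases: O(~u → ~n) and O(u → ~n). Since ~u ∨ u is a tautology, O(~n) follows.
Premise 7 is O(~n → s); since O(~n), deontic closure gives O(s).
Premise 4, O(p → ~s), contraposes to O(s → ~p); with O(s) we get O(~p).
Premise 6 is O(j → p); contrapositively O(~p → ~j). Since O(~p) holds, K gives O(~j).
Premise 9 is O(~h → j); contrapositively O(~j → h). Since O(~j) holds, K gives O(h).
Premise 2 is O(h → ~d); since O(h), deontic closure gives O(~d).
Premises 1, 5, 10 do not contribute to this derivation.
So O(~d) follows.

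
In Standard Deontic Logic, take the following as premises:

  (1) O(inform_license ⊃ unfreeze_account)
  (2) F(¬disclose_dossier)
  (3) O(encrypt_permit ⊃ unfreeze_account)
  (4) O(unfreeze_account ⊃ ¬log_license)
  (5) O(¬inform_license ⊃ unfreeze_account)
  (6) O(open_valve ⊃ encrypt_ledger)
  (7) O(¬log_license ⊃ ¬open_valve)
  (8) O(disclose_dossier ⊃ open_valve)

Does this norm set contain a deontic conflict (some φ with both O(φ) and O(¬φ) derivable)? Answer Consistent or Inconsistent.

Premises 1 and 5 cover both cases: O(inform_license ⊃ unfreeze_account) and O(¬inform_license ⊃ unfreeze_account). Since inform_license ∨ ¬inform_license is a tautology, O(unfreeze_account) follows.
Premise 4 is O(unfreeze_account ⊃ ¬log_license); since O(unfreeze_account), deontic closure gives O(¬log_license).
Applying K to premise 7 (O(¬log_license ⊃ ¬open_valve)) and O(¬log_license) yields O(¬open_valve).
Premise 8 is O(disclose_dossier ⊃ open_valve); contrapositively O(¬open_valve ⊃ ¬disclose_dossier). Since O(¬open_valve) holds, K gives O(¬disclose_dossier).
Yet premise 2 is F(¬disclose_dossier), i.e. O(disclose_dossier).
We now have both O(¬disclose_dossier) and O(disclose_dossier) — disclose_dossier is simultaneously obligatory and forbidden, violating the D-axiom.

Inconsistent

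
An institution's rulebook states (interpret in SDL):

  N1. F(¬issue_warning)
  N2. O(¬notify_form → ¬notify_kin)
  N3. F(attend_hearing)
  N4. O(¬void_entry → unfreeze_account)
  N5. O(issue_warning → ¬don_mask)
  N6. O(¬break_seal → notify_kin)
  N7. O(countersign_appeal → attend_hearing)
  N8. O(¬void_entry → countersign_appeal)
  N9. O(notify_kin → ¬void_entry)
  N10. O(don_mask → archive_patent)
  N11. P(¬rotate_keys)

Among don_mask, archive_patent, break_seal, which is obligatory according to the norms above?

Premise 3 is F(attend_hearing), i.e. O(¬attend_hearing).
Premise 7, O(countersign_appeal → attend_hearing), contraposes to O(¬attend_hearing → ¬countersign_appeal); with O(¬attend_hearing) we get O(¬countersign_appeal).
Premise 8, O(¬void_entry → countersign_appeal), contraposes to O(¬countersign_appeal → void_entry); with O(¬countersign_appeal) we get O(void_entry).
Premise 9 is O(notify_kin → ¬void_entry); contrapositively O(void_entry → ¬notify_kin). Since O(void_entry) holds, K gives O(¬notify_kin).
Premise 6 is O(¬break_seal → notify_kin); contrapositively O(¬notify_kin → break_seal). Since O(¬notify_kin) holds, K gives O(break_seal).
So O(break_seal) holds — break_seal is obligatory. None of the other listed options is made obligatory by any chain of premises.

break_seal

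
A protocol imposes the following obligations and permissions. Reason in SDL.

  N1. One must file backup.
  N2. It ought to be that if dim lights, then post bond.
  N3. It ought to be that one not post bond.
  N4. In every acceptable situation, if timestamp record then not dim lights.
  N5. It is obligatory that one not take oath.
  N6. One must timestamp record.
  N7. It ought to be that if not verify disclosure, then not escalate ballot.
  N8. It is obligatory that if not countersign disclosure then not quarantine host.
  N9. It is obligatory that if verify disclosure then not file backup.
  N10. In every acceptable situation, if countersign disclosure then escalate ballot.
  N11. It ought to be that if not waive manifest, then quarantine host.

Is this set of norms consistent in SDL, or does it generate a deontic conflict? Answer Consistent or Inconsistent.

Premise 2 is O(dim_lights → post_bond), but O(dim_lights) is not derivable from the premises, so it does not yield O(post_bond).
So O(post_bond) is not derivable, and the apparent clash with O(¬post_bond) does not arise.
A world satisfying every obligation exists (e.g. countersign_disclosure=false, dim_lights=false, escalate_ballot=false, file_backup=true, post_bond=false, quarantine_host=false, take_oath=false, timestamp_record=true, verify_disclosure=false, waive_manifest=true); no atom is both obligatory and forbidden, so the set is consistent.

Consistent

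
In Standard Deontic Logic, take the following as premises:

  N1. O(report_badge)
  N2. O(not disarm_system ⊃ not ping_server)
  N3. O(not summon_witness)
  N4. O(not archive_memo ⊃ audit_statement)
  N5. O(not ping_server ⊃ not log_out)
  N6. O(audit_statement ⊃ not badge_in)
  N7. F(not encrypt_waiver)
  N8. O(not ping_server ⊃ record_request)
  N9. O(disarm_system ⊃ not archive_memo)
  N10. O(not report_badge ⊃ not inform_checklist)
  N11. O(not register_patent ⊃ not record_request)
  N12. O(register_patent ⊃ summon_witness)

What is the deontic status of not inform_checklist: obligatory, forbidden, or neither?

Neither

Premise 10 is O(not report_badge ⊃ not inform_checklist), but O(not report_badge) is not derivable from the premises, so it does not yield O(not inform_checklist).
No premise or chain of K-axiom applications forces O(not inform_checklist), and none forces O(inform_checklist). So not inform_checklist is neither obligatory nor forbidden under these norms.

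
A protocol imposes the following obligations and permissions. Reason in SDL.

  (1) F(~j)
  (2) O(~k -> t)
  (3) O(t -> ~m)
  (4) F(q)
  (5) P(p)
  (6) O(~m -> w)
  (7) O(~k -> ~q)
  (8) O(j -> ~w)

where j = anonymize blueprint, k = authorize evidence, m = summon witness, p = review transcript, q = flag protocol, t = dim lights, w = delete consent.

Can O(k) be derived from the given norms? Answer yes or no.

Yes

Premise 1 is F(~j), i.e. O(j).
From O(j) and premise 8, O(j -> ~w), we obtain O(~w).
Premise 6 is O(~m -> w); contrapositively O(~w -> m). Since O(~w) holds, K gives O(m).
The contrapositive of premise 3 (O(t -> ~m)) is O(m -> ~t), and O(m) is already established, so O(~t).
Premise 2, O(~k -> t), contraposes to O(~t -> k); with O(~t) we get O(k).
Premises 4, 5, 7 do not contribute to this derivation.
So O(k) follows.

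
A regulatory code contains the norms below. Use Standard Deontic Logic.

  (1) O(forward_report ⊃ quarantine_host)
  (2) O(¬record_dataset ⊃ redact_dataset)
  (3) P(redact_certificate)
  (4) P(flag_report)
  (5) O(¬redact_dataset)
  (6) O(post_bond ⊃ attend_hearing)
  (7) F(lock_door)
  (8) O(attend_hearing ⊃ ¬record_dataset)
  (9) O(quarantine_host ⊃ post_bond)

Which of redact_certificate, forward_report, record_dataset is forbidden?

forward_report

From premise 5 we have O(¬redact_dataset).
Premise 2 is O(¬record_dataset ⊃ redact_dataset); contrapositively O(¬redact_dataset ⊃ record_dataset). Since O(¬redact_dataset) holds, K gives O(record_dataset).
The contrapositive of premise 8 (O(attend_hearing ⊃ ¬record_dataset)) is O(record_dataset ⊃ ¬attend_hearing), and O(record_dataset) is already established, so O(¬attend_hearing).
The contrapositive of premise 6 (O(post_bond ⊃ attend_hearing)) is O(¬attend_hearing ⊃ ¬post_bond), and O(¬attend_hearing) is already established, so O(¬post_bond).
Premise 9 is O(quarantine_host ⊃ post_bond); contrapositively O(¬post_bond ⊃ ¬quarantine_host). Since O(¬post_bond) holds, K gives O(¬quarantine_host).
The contrapositive of premise 1 (O(forward_report ⊃ quarantine_host)) is O(¬quarantine_host ⊃ ¬forward_report), and O(¬quarantine_host) is already established, so O(¬forward_report).
So O(¬forward_report) holds, i.e. forward_report is forbidden. None of the other listed options is forbidden under the premises.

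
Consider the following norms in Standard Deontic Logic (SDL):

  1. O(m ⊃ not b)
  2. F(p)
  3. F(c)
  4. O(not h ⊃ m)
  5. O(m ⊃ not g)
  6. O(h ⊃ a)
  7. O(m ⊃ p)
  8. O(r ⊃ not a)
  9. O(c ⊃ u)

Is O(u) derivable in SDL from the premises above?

Premise 9 is O(c ⊃ u), but O(c) is not derivable from the premises, so it does not yield O(u).
No other premise forces O(u). An ideal world satisfying every premise can still have u false, so O(u) is not derivable.

No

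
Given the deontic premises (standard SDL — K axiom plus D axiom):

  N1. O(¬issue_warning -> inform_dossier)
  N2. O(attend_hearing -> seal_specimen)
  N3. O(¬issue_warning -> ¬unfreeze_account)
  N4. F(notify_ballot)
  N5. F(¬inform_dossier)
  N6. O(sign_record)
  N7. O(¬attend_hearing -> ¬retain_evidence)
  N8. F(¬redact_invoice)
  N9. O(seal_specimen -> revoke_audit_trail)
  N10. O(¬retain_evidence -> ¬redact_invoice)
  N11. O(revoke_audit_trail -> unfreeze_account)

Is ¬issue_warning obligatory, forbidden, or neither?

Forbidden

Premise 8, F(¬redact_invoice), is equivalent to O(redact_invoice).
Premise 10, O(¬retain_evidence -> ¬redact_invoice), contraposes to O(redact_invoice -> retain_evidence); with O(redact_invoice) we get O(retain_evidence).
Premise 7 is O(¬attend_hearing -> ¬retain_evidence); contrapositively O(retain_evidence -> attend_hearing). Since O(retain_evidence) holds, K gives O(attend_hearing).
Premise 2 is O(attend_hearing -> seal_specimen); since O(attend_hearing), deontic closure gives O(seal_specimen).
Applying K to premise 9 (O(seal_specimen -> revoke_audit_trail)) and O(seal_specimen) yields O(revoke_audit_trail).
Premise 11 is O(revoke_audit_trail -> unfreeze_account); since O(revoke_audit_trail), deontic closure gives O(unfreeze_account).
The contrapositive of premise 3 (O(¬issue_warning -> ¬unfreeze_account)) is O(unfreeze_account -> issue_warning), and O(unfreeze_account) is already established, so O(issue_warning).
Premises 1, 4, 5, 6 do not contribute to this derivation.
Thus O(issue_warning), which is F(¬issue_warning): ¬issue_warning is forbidden.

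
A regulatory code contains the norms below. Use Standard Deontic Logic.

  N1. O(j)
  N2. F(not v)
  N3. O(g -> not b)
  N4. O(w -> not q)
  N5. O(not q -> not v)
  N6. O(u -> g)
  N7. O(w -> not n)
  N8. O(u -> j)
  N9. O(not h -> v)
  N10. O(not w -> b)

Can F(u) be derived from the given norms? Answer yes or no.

F(not v) at premise 2 means O(v).
Premise 5 is O(not q -> not v); contrapositively O(v -> q). Since O(v) holds, K gives O(q).
The contrapositive of premise 4 (O(w -> not q)) is O(q -> not w), and O(q) is already established, so O(not w).
Premise 10 is O(not w -> b); since O(not w), deontic closure gives O(b).
Premise 3, O(g -> not b), contraposes to O(b -> not g); with O(b) we get O(not g).
The contrapositive of premise 6 (O(u -> g)) is O(not g -> not u), and O(not g) is already established, so O(not u).
Premises 1, 7, 8, 9 do not contribute to this derivation.
So O(not u) holds, i.e. F(u). The claim follows.

Yes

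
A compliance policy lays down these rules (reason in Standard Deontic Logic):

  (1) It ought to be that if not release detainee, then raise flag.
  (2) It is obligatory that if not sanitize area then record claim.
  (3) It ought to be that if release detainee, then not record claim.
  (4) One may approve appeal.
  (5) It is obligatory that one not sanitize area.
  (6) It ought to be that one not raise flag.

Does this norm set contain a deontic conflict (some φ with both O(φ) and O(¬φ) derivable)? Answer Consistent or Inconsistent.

Inconsistent

Premise 6 states O(¬raise_flag) outright.
The contrapositive of premise 1 (O(¬release_detainee → raise_flag)) is O(¬raise_flag → release_detainee), and O(¬raise_flag) is already established, so O(release_detainee).
Premise 3 is O(release_detainee → ¬record_claim); since O(release_detainee), deontic closure gives O(¬record_claim).
Premise 2, O(¬sanitize_area → record_claim), contraposes to O(¬record_claim → sanitize_area); with O(¬record_claim) we get O(sanitize_area).
But premise 5 directly asserts O(¬sanitize_area).
We now have both O(sanitize_area) and O(¬sanitize_area) — sanitize_area is simultaneously obligatory and forbidden, violating the D-axiom.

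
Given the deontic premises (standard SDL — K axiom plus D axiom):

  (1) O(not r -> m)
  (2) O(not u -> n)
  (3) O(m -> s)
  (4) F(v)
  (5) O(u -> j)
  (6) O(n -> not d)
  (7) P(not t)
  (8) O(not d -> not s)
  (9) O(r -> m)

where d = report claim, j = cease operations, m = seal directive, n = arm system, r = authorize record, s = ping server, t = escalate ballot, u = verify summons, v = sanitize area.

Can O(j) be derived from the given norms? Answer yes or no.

Premises 9 and 1 are O(r -> m) and O(not r -> m); every ideal world satisfies r or not r, so in either case m holds — hence O(m).
From O(m) and premise 3, O(m -> s), we obtain O(s).
Premise 8 is O(not d -> not s); contrapositively O(s -> d). Since O(s) holds, K gives O(d).
Premise 6, O(n -> not d), contraposes to O(d -> not n); with O(d) we get O(not n).
Premise 2, O(not u -> n), contraposes to O(not n -> u); with O(not n) we get O(u).
Applying K to premise 5 (O(u -> j)) and O(u) yields O(j).
Premises 4, 7 do not contribute to this derivation.
So O(j) follows.

Yes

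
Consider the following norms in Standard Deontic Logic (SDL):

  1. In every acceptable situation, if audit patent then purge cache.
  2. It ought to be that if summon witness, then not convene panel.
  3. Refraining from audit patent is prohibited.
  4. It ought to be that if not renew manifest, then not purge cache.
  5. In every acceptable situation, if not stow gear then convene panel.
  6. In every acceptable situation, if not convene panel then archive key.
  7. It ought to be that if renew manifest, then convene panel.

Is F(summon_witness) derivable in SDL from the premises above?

Yes

F(¬audit_patent) at premise 3 means O(audit_patent).
With premise 1, O(audit_patent → purge_cache), the K-axiom yields O(purge_cache).
Premise 4, O(¬renew_manifest → ¬purge_cache), contraposes to O(purge_cache → renew_manifest); with O(purge_cache) we get O(renew_manifest).
Premise 7 is O(renew_manifest → convene_panel); since O(renew_manifest), deontic closure gives O(convene_panel).
The contrapositive of premise 2 (O(summon_witness → ¬convene_panel)) is O(convene_panel → ¬summon_witness), and O(convene_panel) is already established, so O(¬summon_witness).
Premises 5, 6 do not contribute to this derivation.
So O(¬summon_witness) holds, i.e. F(summon_witness). The claim follows.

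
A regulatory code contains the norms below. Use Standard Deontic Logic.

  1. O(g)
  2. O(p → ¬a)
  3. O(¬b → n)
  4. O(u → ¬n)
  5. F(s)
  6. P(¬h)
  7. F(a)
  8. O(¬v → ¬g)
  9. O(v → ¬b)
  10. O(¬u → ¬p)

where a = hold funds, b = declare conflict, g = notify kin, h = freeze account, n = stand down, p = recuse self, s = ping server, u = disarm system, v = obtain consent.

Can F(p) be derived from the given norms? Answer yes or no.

From premise 1 we have O(g).
Premise 8, O(¬v → ¬g), contraposes to O(g → v); with O(g) we get O(v).
From O(v) and premise 9, O(v → ¬b), we obtain O(¬b).
Applying K to premise 3 (O(¬b → n)) and O(¬b) yields O(n).
Premise 4, O(u → ¬n), contraposes to O(n → ¬u); with O(n) we get O(¬u).
With premise 10, O(¬u → ¬p), the K-axiom yields O(¬p).
Premises 2, 5, 6, 7 do not contribute to this derivation.
So O(¬p) holds, i.e. F(p). The claim follows.

Yes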